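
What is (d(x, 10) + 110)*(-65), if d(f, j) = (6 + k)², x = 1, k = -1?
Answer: -8775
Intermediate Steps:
d(f, j) = 25 (d(f, j) = (6 - 1)² = 5² = 25)
(d(x, 10) + 110)*(-65) = (25 + 110)*(-65) = 135*(-65) = -8775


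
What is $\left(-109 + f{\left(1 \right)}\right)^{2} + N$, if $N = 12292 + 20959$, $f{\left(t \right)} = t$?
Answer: $44915$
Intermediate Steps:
$N = 33251$
$\left(-109 + f{\left(1 \right)}\right)^{2} + N = \left(-109 + 1\right)^{2} + 33251 = \left(-108\right)^{2} + 33251 = 11664 + 33251 = 44915$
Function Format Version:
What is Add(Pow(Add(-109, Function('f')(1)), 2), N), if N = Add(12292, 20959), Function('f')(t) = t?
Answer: 44915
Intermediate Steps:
N = 33251
Add(Pow(Add(-109, Function('f')(1)), 2), N) = Add(Pow(Add(-109, 1), 2), 33251) = Add(Pow(-108, 2), 33251) = Add(11664, 33251) = 44915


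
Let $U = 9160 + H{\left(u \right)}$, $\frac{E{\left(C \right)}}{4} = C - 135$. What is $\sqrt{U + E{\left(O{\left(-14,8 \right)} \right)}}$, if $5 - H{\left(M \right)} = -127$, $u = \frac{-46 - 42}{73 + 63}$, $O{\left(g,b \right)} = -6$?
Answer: $2 \sqrt{2182} \approx 93.424$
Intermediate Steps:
$E{\left(C \right)} = -540 + 4 C$ ($E{\left(C \right)} = 4 \left(C - 135\right) = 4 \left(-135 + C\right) = -540 + 4 C$)
$u = - \frac{11}{17}$ ($u = - \frac{88}{136} = \left(-88\right) \frac{1}{136} = - \frac{11}{17} \approx -0.64706$)
$H{\left(M \right)} = 132$ ($H{\left(M \right)} = 5 - -127 = 5 + 127 = 132$)
$U = 9292$ ($U = 9160 + 132 = 9292$)
$\sqrt{U + E{\left(O{\left(-14,8 \right)} \right)}} = \sqrt{9292 + \left(-540 + 4 \left(-6\right)\right)} = \sqrt{9292 - 564} = \sqrt{8728} = 2 \sqrt{2182}$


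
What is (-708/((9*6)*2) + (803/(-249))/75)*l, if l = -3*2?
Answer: 82152/2075 ≈ 39.591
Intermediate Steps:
l = -6
(-708/((9*6)*2) + (803/(-249))/75)*l = (-708/((9*6)*2) + (803/(-249))/75)*(-6) = (-708/(54*2) + (803*(-1/249))*(1/75))*(-6) = (-708/108 - 803/249*1/75)*(-6) = (-708*1/108 - 803/18675)*(-6) = (-59/9 - 803/18675)*(-6) = -13692/2075*(-6) = 82152/2075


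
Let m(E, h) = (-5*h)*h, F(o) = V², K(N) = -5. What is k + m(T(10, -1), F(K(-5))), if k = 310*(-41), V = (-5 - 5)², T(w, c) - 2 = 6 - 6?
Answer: -500012710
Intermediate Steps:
T(w, c) = 2 (T(w, c) = 2 + (6 - 6) = 2 + 0 = 2)
V = 100 (V = (-10)² = 100)
F(o) = 10000 (F(o) = 100² = 10000)
m(E, h) = -5*h²
k = -12710
k + m(T(10, -1), F(K(-5))) = -12710 - 5*10000² = -12710 - 5*100000000 = -12710 - 500000000 = -500012710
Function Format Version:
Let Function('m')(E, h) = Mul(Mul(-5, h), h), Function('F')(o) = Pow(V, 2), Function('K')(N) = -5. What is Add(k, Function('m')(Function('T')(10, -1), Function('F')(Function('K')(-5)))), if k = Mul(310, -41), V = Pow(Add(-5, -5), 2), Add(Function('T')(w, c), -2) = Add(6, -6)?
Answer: -500012710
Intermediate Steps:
Function('T')(w, c) = 2 (Function('T')(w, c) = Add(2, Add(6, -6)) = Add(2, 0) = 2)
V = 100 (V = Pow(-10, 2) = 100)
Function('F')(o) = 10000 (Function('F')(o) = Pow(100, 2) = 10000)
Function('m')(E, h) = Mul(-5, Pow(h, 2))
k = -12710
Add(k, Function('m')(Function('T')(10, -1), Function('F')(Function('K')(-5)))) = Add(-12710, Mul(-5, Pow(10000, 2))) = Add(-12710, Mul(-5, 100000000)) = Add(-12710, -500000000) = -500012710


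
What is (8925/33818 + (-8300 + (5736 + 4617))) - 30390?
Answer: -958291741/33818 ≈ -28337.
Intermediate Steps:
(8925/33818 + (-8300 + (5736 + 4617))) - 30390 = (8925*(1/33818) + (-8300 + 10353)) - 30390 = (8925/33818 + 2053) - 30390 = 69437279/33818 - 30390 = -958291741/33818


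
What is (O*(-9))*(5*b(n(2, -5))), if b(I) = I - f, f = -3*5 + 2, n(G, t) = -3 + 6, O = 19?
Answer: -13680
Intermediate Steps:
n(G, t) = 3
f = -13 (f = -15 + 2 = -13)
b(I) = 13 + I (b(I) = I - 1*(-13) = I + 13 = 13 + I)
(O*(-9))*(5*b(n(2, -5))) = (19*(-9))*(5*(13 + 3)) = -855*16 = -171*80 = -13680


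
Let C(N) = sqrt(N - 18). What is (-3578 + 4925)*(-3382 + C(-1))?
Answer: -4555554 + 1347*I*sqrt(19) ≈ -4.5556e+6 + 5871.4*I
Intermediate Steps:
C(N) = sqrt(-18 + N)
(-3578 + 4925)*(-3382 + C(-1)) = (-3578 + 4925)*(-3382 + sqrt(-18 - 1)) = 1347*(-3382 + sqrt(-19)) = 1347*(-3382 + I*sqrt(19)) = -4555554 + 1347*I*sqrt(19)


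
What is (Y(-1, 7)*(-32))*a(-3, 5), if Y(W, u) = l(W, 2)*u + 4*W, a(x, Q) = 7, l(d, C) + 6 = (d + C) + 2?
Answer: 5600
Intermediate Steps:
l(d, C) = -4 + C + d (l(d, C) = -6 + ((d + C) + 2) = -6 + ((C + d) + 2) = -6 + (2 + C + d) = -4 + C + d)
Y(W, u) = 4*W + u*(-2 + W) (Y(W, u) = (-4 + 2 + W)*u + 4*W = (-2 + W)*u + 4*W = u*(-2 + W) + 4*W = 4*W + u*(-2 + W))
(Y(-1, 7)*(-32))*a(-3, 5) = ((4*(-1) + 7*(-2 - 1))*(-32))*7 = ((-4 + 7*(-3))*(-32))*7 = ((-4 - 21)*(-32))*7 = -25*(-32)*7 = 800*7 = 5600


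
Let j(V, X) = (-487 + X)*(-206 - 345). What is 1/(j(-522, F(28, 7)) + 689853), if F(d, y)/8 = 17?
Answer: 1/883254 ≈ 1.1322e-6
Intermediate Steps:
F(d, y) = 136 (F(d, y) = 8*17 = 136)
j(V, X) = 268337 - 551*X (j(V, X) = (-487 + X)*(-551) = 268337 - 551*X)
1/(j(-522, F(28, 7)) + 689853) = 1/((268337 - 551*136) + 689853) = 1/((268337 - 74936) + 689853) = 1/(193401 + 689853) = 1/883254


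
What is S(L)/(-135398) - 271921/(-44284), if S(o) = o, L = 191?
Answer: 18404550657/2997982516 ≈ 6.1390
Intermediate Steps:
S(L)/(-135398) - 271921/(-44284) = 191/(-135398) - 271921/(-44284) = 191*(-1/135398) - 271921*(-1/44284) = -191/135398 + 271921/44284 = 18404550657/2997982516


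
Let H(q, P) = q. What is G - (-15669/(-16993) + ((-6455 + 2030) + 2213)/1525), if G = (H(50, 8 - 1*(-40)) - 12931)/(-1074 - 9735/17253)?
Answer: 2004319779183404/160145838007175 ≈ 12.516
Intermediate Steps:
G = 74078631/6179819 (G = (50 - 12931)/(-1074 - 9735/17253) = -12881/(-1074 - 9735*1/17253) = -12881/(-1074 - 3245/5751) = -12881/(-6179819/5751) = -12881*(-5751/6179819) = 74078631/6179819 ≈ 11.987)
G - (-15669/(-16993) + ((-6455 + 2030) + 2213)/1525) = 74078631/6179819 - (-15669/(-16993) + ((-6455 + 2030) + 2213)/1525) = 74078631/6179819 - (-15669*(-1/16993) + (-4425 + 2213)*(1/1525)) = 74078631/6179819 - (15669/16993 - 2212*1/1525) = 74078631/6179819 - (15669/16993 - 2212/1525) = 74078631/6179819 - 1*(-13693291/25914325) = 74078631/6179819 + 13693291/25914325 = 2004319779183404/160145838007175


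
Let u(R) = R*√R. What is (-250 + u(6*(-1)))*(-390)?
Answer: 97500 + 2340*I*√6 ≈ 97500.0 + 5731.8*I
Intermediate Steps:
u(R) = R^(3/2)
(-250 + u(6*(-1)))*(-390) = (-250 + (6*(-1))^(3/2))*(-390) = (-250 + (-6)^(3/2))*(-390) = (-250 - 6*I*√6)*(-390) = 97500 + 2340*I*√6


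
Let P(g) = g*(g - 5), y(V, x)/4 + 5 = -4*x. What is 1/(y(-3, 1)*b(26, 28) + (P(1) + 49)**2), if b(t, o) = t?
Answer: 1/1089 ≈ 0.00091827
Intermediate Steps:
y(V, x) = -20 - 16*x (y(V, x) = -20 + 4*(-4*x) = -20 - 16*x)
P(g) = g*(-5 + g)
1/(y(-3, 1)*b(26, 28) + (P(1) + 49)**2) = 1/((-20 - 16*1)*26 + (1*(-5 + 1) + 49)**2) = 1/((-20 - 16)*26 + (1*(-4) + 49)**2) = 1/(-36*26 + (-4 + 49)**2) = 1/(-936 + 45**2) = 1/(-936 + 2025) = 1/1089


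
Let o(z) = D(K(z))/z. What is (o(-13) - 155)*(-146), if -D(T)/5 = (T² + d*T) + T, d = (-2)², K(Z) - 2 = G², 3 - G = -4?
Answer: -1790690/13 ≈ -1.3775e+5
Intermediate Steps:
G = 7 (G = 3 - 1*(-4) = 3 + 4 = 7)
K(Z) = 51 (K(Z) = 2 + 7² = 2 + 49 = 51)
d = 4
D(T) = -25*T - 5*T² (D(T) = -5*((T² + 4*T) + T) = -5*(T² + 5*T) = -25*T - 5*T²)
o(z) = -14280/z (o(z) = (-5*51*(5 + 51))/z = (-5*51*56)/z = -14280/z)
(o(-13) - 155)*(-146) = (-14280/(-13) - 155)*(-146) = (-14280*(-1/13) - 155)*(-146) = (14280/13 - 155)*(-146) = (12265/13)*(-146) = -1790690/13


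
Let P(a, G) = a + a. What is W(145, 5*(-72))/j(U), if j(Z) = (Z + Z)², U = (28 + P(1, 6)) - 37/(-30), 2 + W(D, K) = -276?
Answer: -62550/877969 ≈ -0.071244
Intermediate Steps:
W(D, K) = -278 (W(D, K) = -2 - 276 = -278)
P(a, G) = 2*a
U = 937/30 (U = (28 + 2*1) - 37/(-30) = (28 + 2) - 37*(-1/30) = 30 + 37/30 = 937/30 ≈ 31.233)
j(Z) = 4*Z² (j(Z) = (2*Z)² = 4*Z²)
W(145, 5*(-72))/j(U) = -278/(4*(937/30)²) = -278/(4*(877969/900)) = -278/877969/225 = -278*225/877969 = -62550/877969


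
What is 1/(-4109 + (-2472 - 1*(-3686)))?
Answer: -1/2895 ≈ -0.00034542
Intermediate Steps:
1/(-4109 + (-2472 - 1*(-3686))) = 1/(-4109 + (-2472 + 3686)) = 1/(-4109 + 1214) = 1/(-2895) = -1/2895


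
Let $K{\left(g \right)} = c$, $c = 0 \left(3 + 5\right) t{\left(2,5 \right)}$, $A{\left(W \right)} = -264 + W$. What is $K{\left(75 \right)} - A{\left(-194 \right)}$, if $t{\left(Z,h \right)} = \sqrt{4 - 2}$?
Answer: $458$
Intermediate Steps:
$t{\left(Z,h \right)} = \sqrt{2}$
$c = 0$ ($c = 0 \left(3 + 5\right) \sqrt{2} = 0 \cdot 8 \sqrt{2} = 0 \sqrt{2} = 0$)
$K{\left(g \right)} = 0$
$K{\left(75 \right)} - A{\left(-194 \right)} = 0 - \left(-264 - 194\right) = 0 - -458 = 0 + 458 = 458$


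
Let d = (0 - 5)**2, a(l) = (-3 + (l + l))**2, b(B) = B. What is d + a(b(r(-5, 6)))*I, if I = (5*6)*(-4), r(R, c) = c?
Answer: -9695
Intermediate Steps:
a(l) = (-3 + 2*l)**2
d = 25 (d = (-5)**2 = 25)
I = -120 (I = 30*(-4) = -120)
d + a(b(r(-5, 6)))*I = 25 + (-3 + 2*6)**2*(-120) = 25 + (-3 + 12)**2*(-120) = 25 + 9**2*(-120) = 25 + 81*(-120) = 25 - 9720 = -9695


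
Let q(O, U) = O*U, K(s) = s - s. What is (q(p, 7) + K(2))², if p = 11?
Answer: 5929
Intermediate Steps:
K(s) = 0
(q(p, 7) + K(2))² = (11*7 + 0)² = (77 + 0)² = 77² = 5929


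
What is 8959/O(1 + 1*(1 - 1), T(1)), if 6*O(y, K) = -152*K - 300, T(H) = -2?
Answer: 26877/2 ≈ 13439.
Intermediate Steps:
O(y, K) = -50 - 76*K/3 (O(y, K) = (-152*K - 300)/6 = (-300 - 152*K)/6 = -50 - 76*K/3)
8959/O(1 + 1*(1 - 1), T(1)) = 8959/(-50 - 76/3*(-2)) = 8959/(-50 + 152/3) = 8959/(⅔) = 8959*(3/2) = 26877/2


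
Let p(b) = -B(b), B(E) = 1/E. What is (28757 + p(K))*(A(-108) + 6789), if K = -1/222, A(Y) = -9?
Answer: 196477620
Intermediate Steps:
K = -1/222 (K = -1*1/222 = -1/222 ≈ -0.0045045)
p(b) = -1/b
(28757 + p(K))*(A(-108) + 6789) = (28757 - 1/(-1/222))*(-9 + 6789) = (28757 - 1*(-222))*6780 = (28757 + 222)*6780 = 28979*6780 = 196477620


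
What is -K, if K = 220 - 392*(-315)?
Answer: -123700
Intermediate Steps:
K = 123700 (K = 220 + 123480 = 123700)
-K = -1*123700 = -123700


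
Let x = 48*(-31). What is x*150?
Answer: -223200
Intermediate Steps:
x = -1488
x*150 = -1488*150 = -223200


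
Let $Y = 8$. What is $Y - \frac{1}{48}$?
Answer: $\frac{383}{48} \approx 7.9792$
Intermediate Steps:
$Y - \frac{1}{48} = 8 - \frac{1}{48} = \frac{383}{48}$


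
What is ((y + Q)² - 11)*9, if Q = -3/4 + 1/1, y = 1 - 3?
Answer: -1143/16 ≈ -71.438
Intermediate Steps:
y = -2
Q = ¼ (Q = -3*¼ + 1*1 = -¾ + 1 = ¼ ≈ 0.25000)
((y + Q)² - 11)*9 = ((-2 + ¼)² - 11)*9 = ((-7/4)² - 11)*9 = (49/16 - 11)*9 = -127/16*9 = -1143/16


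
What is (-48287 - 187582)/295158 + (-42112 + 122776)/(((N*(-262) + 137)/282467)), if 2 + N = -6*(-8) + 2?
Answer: -2241717928997465/1223823454 ≈ -1.8317e+6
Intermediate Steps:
N = 48 (N = -2 + (-6*(-8) + 2) = -2 + (48 + 2) = -2 + 50 = 48)
(-48287 - 187582)/295158 + (-42112 + 122776)/(((N*(-262) + 137)/282467)) = (-48287 - 187582)/295158 + (-42112 + 122776)/(((48*(-262) + 137)/282467)) = -235869*1/295158 + 80664/(((-12576 + 137)*(1/282467))) = -78623/98386 + 80664/((-12439*1/282467)) = -78623/98386 + 80664/(-12439/282467) = -78623/98386 + 80664*(-282467/12439) = -78623/98386 - 22784918088/12439 = -2241717928997465/1223823454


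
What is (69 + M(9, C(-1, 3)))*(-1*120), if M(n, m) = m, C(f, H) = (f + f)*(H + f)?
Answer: -7800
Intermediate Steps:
C(f, H) = 2*f*(H + f) (C(f, H) = (2*f)*(H + f) = 2*f*(H + f))
(69 + M(9, C(-1, 3)))*(-1*120) = (69 + 2*(-1)*(3 - 1))*(-1*120) = (69 + 2*(-1)*2)*(-120) = (69 - 4)*(-120) = 65*(-120) = -7800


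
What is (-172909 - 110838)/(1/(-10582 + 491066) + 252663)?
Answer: -136335893548/121400528893 ≈ -1.1230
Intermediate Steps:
(-172909 - 110838)/(1/(-10582 + 491066) + 252663) = -283747/(1/480484 + 252663) = -283747/121400528893/480484 = -283747*480484/121400528893 = -136335893548/121400528893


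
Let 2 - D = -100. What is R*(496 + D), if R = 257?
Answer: 153686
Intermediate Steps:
D = 102 (D = 2 - 1*(-100) = 2 + 100 = 102)
R*(496 + D) = 257*(496 + 102) = 257*598 = 153686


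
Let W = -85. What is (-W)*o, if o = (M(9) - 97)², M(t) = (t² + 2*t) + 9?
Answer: 10285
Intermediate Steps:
M(t) = 9 + t² + 2*t
o = 121 (o = ((9 + 9² + 2*9) - 97)² = ((9 + 81 + 18) - 97)² = (108 - 97)² = 11² = 121)
(-W)*o = -1*(-85)*121 = 85*121 = 10285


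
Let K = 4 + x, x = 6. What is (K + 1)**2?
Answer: 121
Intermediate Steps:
K = 10 (K = 4 + 6 = 10)
(K + 1)**2 = (10 + 1)**2 = 11**2 = 121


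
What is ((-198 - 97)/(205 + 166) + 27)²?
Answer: 94517284/137641 ≈ 686.69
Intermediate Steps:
((-198 - 97)/(205 + 166) + 27)² = (-295/371 + 27)² = (9722/371)² = 94517284/137641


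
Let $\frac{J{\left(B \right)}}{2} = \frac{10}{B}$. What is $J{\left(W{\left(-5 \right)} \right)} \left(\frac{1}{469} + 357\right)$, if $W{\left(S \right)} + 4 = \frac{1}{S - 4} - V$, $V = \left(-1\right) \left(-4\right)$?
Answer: $- \frac{30138120}{34237} \approx -880.28$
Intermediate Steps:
$V = 4$
$W{\left(S \right)} = -8 + \frac{1}{-4 + S}$ ($W{\left(S \right)} = -4 + \left(\frac{1}{S - 4} - 4\right) = -4 - \left(4 - \frac{1}{-4 + S}\right) = -8 + \frac{1}{-4 + S}$)
$J{\left(B \right)} = \frac{20}{B}$ ($J{\left(B \right)} = 2 \frac{10}{B} = \frac{20}{B}$)
$J{\left(W{\left(-5 \right)} \right)} \left(\frac{1}{469} + 357\right) = \frac{20}{\frac{1}{-4 - 5} \left(33 - -40\right)} \left(\frac{1}{469} + 357\right) = \frac{20}{\frac{1}{-9} \left(33 + 40\right)} \left(\frac{1}{469} + 357\right) = \frac{20}{\left(- \frac{1}{9}\right) 73} \cdot \frac{167434}{469} = \frac{20}{- \frac{73}{9}} \cdot \frac{167434}{469} = 20 \left(- \frac{9}{73}\right) \frac{167434}{469} = \left(- \frac{180}{73}\right) \frac{167434}{469} = - \frac{30138120}{34237}$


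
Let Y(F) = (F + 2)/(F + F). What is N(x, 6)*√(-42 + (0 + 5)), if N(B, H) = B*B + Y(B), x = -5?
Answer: 253*I*√37/10 ≈ 153.89*I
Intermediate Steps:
Y(F) = (2 + F)/(2*F) (Y(F) = (2 + F)/((2*F)) = (2 + F)*(1/(2*F)) = (2 + F)/(2*F))
N(B, H) = B² + (2 + B)/(2*B) (N(B, H) = B*B + (2 + B)/(2*B) = B² + (2 + B)/(2*B))
N(x, 6)*√(-42 + (0 + 5)) = ((1 + (-5)³ + (½)*(-5))/(-5))*√(-42 + (0 + 5)) = (-(1 - 125 - 5/2)/5)*√(-42 + 5) = (-⅕*(-253/2))*√(-37) = 253*(I*√37)/10 = 253*I*√37/10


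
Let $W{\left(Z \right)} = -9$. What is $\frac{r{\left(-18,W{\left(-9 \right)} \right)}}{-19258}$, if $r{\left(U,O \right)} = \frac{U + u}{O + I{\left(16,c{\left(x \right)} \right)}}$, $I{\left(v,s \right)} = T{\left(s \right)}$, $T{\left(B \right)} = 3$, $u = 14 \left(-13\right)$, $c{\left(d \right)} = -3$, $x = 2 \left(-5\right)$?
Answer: $- \frac{50}{28887} \approx -0.0017309$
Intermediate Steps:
$x = -10$
$u = -182$
$I{\left(v,s \right)} = 3$
$r{\left(U,O \right)} = \frac{-182 + U}{3 + O}$ ($r{\left(U,O \right)} = \frac{U - 182}{O + 3} = \frac{-182 + U}{3 + O}$)
$\frac{r{\left(-18,W{\left(-9 \right)} \right)}}{-19258} = \frac{\frac{1}{3 - 9} \left(-182 - 18\right)}{-19258} = \frac{1}{-6} \left(-200\right) \left(- \frac{1}{19258}\right) = \left(- \frac{1}{6}\right) \left(-200\right) \left(- \frac{1}{19258}\right) = \frac{100}{3} \left(- \frac{1}{19258}\right) = - \frac{50}{28887}$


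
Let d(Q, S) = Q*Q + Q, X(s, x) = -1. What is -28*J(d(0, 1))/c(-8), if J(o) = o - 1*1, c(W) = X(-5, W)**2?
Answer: 28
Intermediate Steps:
d(Q, S) = Q + Q**2 (d(Q, S) = Q**2 + Q = Q + Q**2)
c(W) = 1 (c(W) = (-1)**2 = 1)
J(o) = -1 + o (J(o) = o - 1 = -1 + o)
-28*J(d(0, 1))/c(-8) = -28*(-1 + 0*(1 + 0))/1 = -28*(-1 + 0*1) = -28*(-1 + 0) = -(-28) = -28*(-1) = 28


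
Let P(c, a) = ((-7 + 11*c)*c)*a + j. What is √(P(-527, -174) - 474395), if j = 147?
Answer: 4*I*√33293090 ≈ 23080.0*I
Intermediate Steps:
P(c, a) = 147 + a*c*(-7 + 11*c) (P(c, a) = ((-7 + 11*c)*c)*a + 147 = (c*(-7 + 11*c))*a + 147 = a*c*(-7 + 11*c) + 147 = 147 + a*c*(-7 + 11*c))
√(P(-527, -174) - 474395) = √((147 - 7*(-174)*(-527) + 11*(-174)*(-527)²) - 474395) = √((147 - 641886 + 11*(-174)*277729) - 474395) = √((147 - 641886 - 531573306) - 474395) = √(-532215045 - 474395) = √(-532689440) = 4*I*√33293090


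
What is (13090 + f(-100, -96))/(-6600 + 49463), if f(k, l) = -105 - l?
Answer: 13081/42863 ≈ 0.30518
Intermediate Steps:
(13090 + f(-100, -96))/(-6600 + 49463) = (13090 + (-105 - 1*(-96)))/(-6600 + 49463) = (13090 + (-105 + 96))/42863 = (13090 - 9)*(1/42863) = 13081*(1/42863) = 13081/42863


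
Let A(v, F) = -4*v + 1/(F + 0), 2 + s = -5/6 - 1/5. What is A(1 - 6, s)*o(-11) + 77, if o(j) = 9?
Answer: 23117/91 ≈ 254.03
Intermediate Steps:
s = -91/30 (s = -2 + (-5/6 - 1/5) = -2 - 31/30 = -91/30 ≈ -3.0333)
A(v, F) = 1/F - 4*v (A(v, F) = -4*v + 1/F = 1/F - 4*v)
A(1 - 6, s)*o(-11) + 77 = (1/(-91/30) - 4*(1 - 6))*9 + 77 = (-30/91 - 4*(-5))*9 + 77 = (-30/91 + 20)*9 + 77 = (1790/91)*9 + 77 = 16110/91 + 77 = 23117/91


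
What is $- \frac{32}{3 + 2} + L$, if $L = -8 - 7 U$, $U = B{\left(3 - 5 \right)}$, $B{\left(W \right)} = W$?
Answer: $- \frac{2}{5} \approx -0.4$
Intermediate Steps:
$U = -2$ ($U = 3 - 5 = -2$)
$L = 6$ ($L = -8 - -14 = -8 + 14 = 6$)
$- \frac{32}{3 + 2} + L = - \frac{32}{3 + 2} + 6 = - \frac{32}{5} + 6 = - \frac{2}{5}$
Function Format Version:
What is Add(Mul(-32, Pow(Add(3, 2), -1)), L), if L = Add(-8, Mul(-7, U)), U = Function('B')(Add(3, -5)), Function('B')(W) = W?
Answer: Rational(-2, 5) ≈ -0.40000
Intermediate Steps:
U = -2 (U = Add(3, -5) = -2)
L = 6 (L = Add(-8, Mul(-7, -2)) = Add(-8, 14) = 6)
Add(Mul(-32, Pow(Add(3, 2), -1)), L) = Add(Mul(-32, Pow(Add(3, 2), -1)), 6) = Add(Mul(-32, Pow(5, -1)), 6) = Add(Mul(-32, Rational(1, 5)), 6) = Add(Rational(-32, 5), 6) = Rational(-2, 5)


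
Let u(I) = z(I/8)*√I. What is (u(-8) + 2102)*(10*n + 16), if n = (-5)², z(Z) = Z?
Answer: 559132 - 532*I*√2 ≈ 5.5913e+5 - 752.36*I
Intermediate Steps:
n = 25
u(I) = I^(3/2)/8 (u(I) = (I/8)*√I = I^(3/2)/8)
(u(-8) + 2102)*(10*n + 16) = ((-8)^(3/2)/8 + 2102)*(10*25 + 16) = ((-16*I*√2)/8 + 2102)*(250 + 16) = (-2*I*√2 + 2102)*266 = (2102 - 2*I*√2)*266 = 559132 - 532*I*√2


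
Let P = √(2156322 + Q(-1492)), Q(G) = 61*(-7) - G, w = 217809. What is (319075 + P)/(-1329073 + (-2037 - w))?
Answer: -319075/1548919 - √2157387/1548919 ≈ -0.20695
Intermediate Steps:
Q(G) = -427 - G
P = √2157387 (P = √(2156322 + (-427 - 1*(-1492))) = √(2156322 + (-427 + 1492)) = √(2156322 + 1065) = √2157387 ≈ 1468.8)
(319075 + P)/(-1329073 + (-2037 - w)) = (319075 + √2157387)/(-1329073 + (-2037 - 1*217809)) = (319075 + √2157387)/(-1329073 + (-2037 - 217809)) = (319075 + √2157387)/(-1329073 - 219846) = (319075 + √2157387)/(-1548919) = (319075 + √2157387)*(-1/1548919) = -319075/1548919 - √2157387/1548919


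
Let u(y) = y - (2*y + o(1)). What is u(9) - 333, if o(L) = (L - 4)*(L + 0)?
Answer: -339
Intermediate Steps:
o(L) = L*(-4 + L) (o(L) = (-4 + L)*L = L*(-4 + L))
u(y) = 3 - y (u(y) = y - (2*y + 1*(-4 + 1)) = y - (2*y + 1*(-3)) = y - (2*y - 3) = y - (-3 + 2*y) = y + (3 - 2*y) = 3 - y)
u(9) - 333 = (3 - 1*9) - 333 = (3 - 9) - 333 = -6 - 333 = -339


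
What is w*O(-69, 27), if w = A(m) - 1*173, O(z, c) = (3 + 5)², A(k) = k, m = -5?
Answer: -11392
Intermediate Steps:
O(z, c) = 64 (O(z, c) = 8² = 64)
w = -178 (w = -5 - 1*173 = -5 - 173 = -178)
w*O(-69, 27) = -178*64 = -11392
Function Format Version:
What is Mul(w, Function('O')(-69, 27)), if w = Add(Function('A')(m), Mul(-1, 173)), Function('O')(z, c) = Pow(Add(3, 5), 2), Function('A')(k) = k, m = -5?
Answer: -11392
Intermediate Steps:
Function('O')(z, c) = 64 (Function('O')(z, c) = Pow(8, 2) = 64)
w = -178 (w = Add(-5, Mul(-1, 173)) = Add(-5, -173) = -178)
Mul(w, Function('O')(-69, 27)) = Mul(-178, 64) = -11392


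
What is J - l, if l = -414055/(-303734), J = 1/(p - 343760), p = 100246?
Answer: -25207123251/18490870319 ≈ -1.3632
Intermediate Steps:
J = -1/243514 (J = 1/(100246 - 343760) = 1/(-243514) = -1/243514 ≈ -4.1065e-6)
l = 414055/303734 (l = -414055*(-1/303734) = 414055/303734 ≈ 1.3632)
J - l = -1/243514 - 1*414055/303734 = -1/243514 - 414055/303734 = -25207123251/18490870319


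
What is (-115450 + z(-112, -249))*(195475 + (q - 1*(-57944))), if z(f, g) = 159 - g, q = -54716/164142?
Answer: -2392680719547422/82071 ≈ -2.9154e+10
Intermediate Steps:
q = -27358/82071 (q = -54716*1/164142 = -27358/82071 ≈ -0.33335)
(-115450 + z(-112, -249))*(195475 + (q - 1*(-57944))) = (-115450 + (159 - 1*(-249)))*(195475 + (-27358/82071 - 1*(-57944))) = (-115450 + (159 + 249))*(195475 + (-27358/82071 + 57944)) = (-115450 + 408)*(195475 + 4755494666/82071) = -115042*20798323391/82071 = -2392680719547422/82071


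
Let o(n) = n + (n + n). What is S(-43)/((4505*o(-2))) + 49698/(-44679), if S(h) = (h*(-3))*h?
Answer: -2296651/2531810 ≈ -0.90712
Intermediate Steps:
S(h) = -3*h² (S(h) = (-3*h)*h = -3*h²)
o(n) = 3*n (o(n) = n + 2*n = 3*n)
S(-43)/((4505*o(-2))) + 49698/(-44679) = (-3*(-43)²)/((4505*(3*(-2)))) + 49698/(-44679) = (-3*1849)/((4505*(-6))) + 49698*(-1/44679) = -5547/(-27030) - 16566/14893 = -5547*(-1/27030) - 16566/14893 = 1849/9010 - 16566/14893 = -2296651/2531810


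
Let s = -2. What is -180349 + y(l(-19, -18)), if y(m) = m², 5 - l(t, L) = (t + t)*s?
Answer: -175308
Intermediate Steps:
l(t, L) = 5 + 4*t (l(t, L) = 5 - (t + t)*(-2) = 5 - 2*t*(-2) = 5 - (-4)*t = 5 + 4*t)
-180349 + y(l(-19, -18)) = -180349 + (5 + 4*(-19))² = -180349 + (5 - 76)² = -180349 + (-71)² = -180349 + 5041 = -175308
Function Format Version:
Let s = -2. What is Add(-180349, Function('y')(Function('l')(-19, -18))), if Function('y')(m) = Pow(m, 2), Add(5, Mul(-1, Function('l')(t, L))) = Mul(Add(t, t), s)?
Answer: -175308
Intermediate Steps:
Function('l')(t, L) = Add(5, Mul(4, t)) (Function('l')(t, L) = Add(5, Mul(-1, Mul(Add(t, t), -2))) = Add(5, Mul(-1, Mul(Mul(2, t), -2))) = Add(5, Mul(-1, Mul(-4, t))) = Add(5, Mul(4, t)))
Add(-180349, Function('y')(Function('l')(-19, -18))) = Add(-180349, Pow(Add(5, Mul(4, -19)), 2)) = Add(-180349, Pow(Add(5, -76), 2)) = Add(-180349, Pow(-71, 2)) = Add(-180349, 5041) = -175308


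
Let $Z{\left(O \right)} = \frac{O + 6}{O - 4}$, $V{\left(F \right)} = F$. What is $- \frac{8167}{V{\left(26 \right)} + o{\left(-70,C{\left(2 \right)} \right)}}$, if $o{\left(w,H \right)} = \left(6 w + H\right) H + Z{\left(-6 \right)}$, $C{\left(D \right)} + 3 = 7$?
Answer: $\frac{8167}{1638} \approx 4.986$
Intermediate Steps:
$C{\left(D \right)} = 4$ ($C{\left(D \right)} = -3 + 7 = 4$)
$Z{\left(O \right)} = \frac{6 + O}{-4 + O}$
$o{\left(w,H \right)} = H \left(H + 6 w\right)$ ($o{\left(w,H \right)} = \left(6 w + H\right) H + \frac{6 - 6}{-4 - 6} = \left(H + 6 w\right) H + \frac{1}{-10} \cdot 0 = H \left(H + 6 w\right) - 0 = H \left(H + 6 w\right) + 0 = H \left(H + 6 w\right)$)
$- \frac{8167}{V{\left(26 \right)} + o{\left(-70,C{\left(2 \right)} \right)}} = - \frac{8167}{26 + 4 \left(4 + 6 \left(-70\right)\right)} = - \frac{8167}{26 + 4 \left(4 - 420\right)} = - \frac{8167}{26 + 4 \left(-416\right)} = - \frac{8167}{26 - 1664} = - \frac{8167}{-1638} = \left(-8167\right) \left(- \frac{1}{1638}\right) = \frac{8167}{1638}$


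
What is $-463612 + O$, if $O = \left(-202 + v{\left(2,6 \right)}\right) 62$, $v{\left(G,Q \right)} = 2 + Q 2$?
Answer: $-475268$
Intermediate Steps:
$v{\left(G,Q \right)} = 2 + 2 Q$
$O = -11656$ ($O = \left(-202 + \left(2 + 2 \cdot 6\right)\right) 62 = \left(-202 + \left(2 + 12\right)\right) 62 = \left(-202 + 14\right) 62 = \left(-188\right) 62 = -11656$)
$-463612 + O = -463612 - 11656 = -475268$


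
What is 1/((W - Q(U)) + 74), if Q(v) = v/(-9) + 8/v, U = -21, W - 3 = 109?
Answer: 21/3865 ≈ 0.0054334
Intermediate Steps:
W = 112 (W = 3 + 109 = 112)
Q(v) = 8/v - v/9 (Q(v) = v*(-1/9) + 8/v = -v/9 + 8/v = 8/v - v/9)
1/((W - Q(U)) + 74) = 1/((112 - (8/(-21) - 1/9*(-21))) + 74) = 1/((112 - (8*(-1/21) + 7/3)) + 74) = 1/((112 - (-8/21 + 7/3)) + 74) = 1/((112 - 1*41/21) + 74) = 1/((112 - 41/21) + 74) = 1/(2311/21 + 74) = 1/(3865/21) = 21/3865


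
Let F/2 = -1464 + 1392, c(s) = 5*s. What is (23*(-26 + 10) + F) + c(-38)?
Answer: -702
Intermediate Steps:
F = -144 (F = 2*(-1464 + 1392) = 2*(-72) = -144)
(23*(-26 + 10) + F) + c(-38) = (23*(-26 + 10) - 144) + 5*(-38) = (23*(-16) - 144) - 190 = (-368 - 144) - 190 = -512 - 190 = -702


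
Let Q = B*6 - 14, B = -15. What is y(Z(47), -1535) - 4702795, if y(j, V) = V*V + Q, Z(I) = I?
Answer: -2346674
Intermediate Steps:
Q = -104 (Q = -15*6 - 14 = -90 - 14 = -104)
y(j, V) = -104 + V² (y(j, V) = V*V - 104 = V² - 104 = -104 + V²)
y(Z(47), -1535) - 4702795 = (-104 + (-1535)²) - 4702795 = (-104 + 2356225) - 4702795 = 2356121 - 4702795 = -2346674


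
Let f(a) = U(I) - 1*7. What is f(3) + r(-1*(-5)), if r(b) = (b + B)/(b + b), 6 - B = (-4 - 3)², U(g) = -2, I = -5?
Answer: -64/5 ≈ -12.800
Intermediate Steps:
B = -43 (B = 6 - (-4 - 3)² = 6 - 1*(-7)² = 6 - 1*49 = 6 - 49 = -43)
f(a) = -9 (f(a) = -2 - 1*7 = -2 - 7 = -9)
r(b) = (-43 + b)/(2*b) (r(b) = (b - 43)/(b + b) = (-43 + b)/((2*b)) = (-43 + b)*(1/(2*b)) = (-43 + b)/(2*b))
f(3) + r(-1*(-5)) = -9 + (-43 - 1*(-5))/(2*((-1*(-5)))) = -9 + (½)*(-43 + 5)/5 = -9 + (½)*(⅕)*(-38) = -9 - 19/5 = -64/5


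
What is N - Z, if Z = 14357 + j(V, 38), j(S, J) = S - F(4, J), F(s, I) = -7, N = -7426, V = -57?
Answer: -21733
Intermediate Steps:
j(S, J) = 7 + S (j(S, J) = S - 1*(-7) = S + 7 = 7 + S)
Z = 14307 (Z = 14357 + (7 - 57) = 14357 - 50 = 14307)
N - Z = -7426 - 1*14307 = -7426 - 14307 = -21733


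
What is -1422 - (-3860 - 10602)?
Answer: 13040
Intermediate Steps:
-1422 - (-3860 - 10602) = -1422 - 1*(-14462) = -1422 + 14462 = 13040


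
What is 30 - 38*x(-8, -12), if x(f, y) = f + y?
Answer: 790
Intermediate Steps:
30 - 38*x(-8, -12) = 30 - 38*(-8 - 12) = 30 - 38*(-20) = 30 + 760 = 790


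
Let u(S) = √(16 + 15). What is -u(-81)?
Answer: -√31 ≈ -5.5678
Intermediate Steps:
u(S) = √31
-u(-81) = -√31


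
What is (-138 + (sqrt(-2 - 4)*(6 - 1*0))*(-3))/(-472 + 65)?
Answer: 138/407 + 18*I*sqrt(6)/407 ≈ 0.33907 + 0.10833*I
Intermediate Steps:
(-138 + (sqrt(-2 - 4)*(6 - 1*0))*(-3))/(-472 + 65) = (-138 + (sqrt(-6)*(6 + 0))*(-3))/(-407) = (-138 + ((I*sqrt(6))*6)*(-3))*(-1/407) = (-138 + (6*I*sqrt(6))*(-3))*(-1/407) = (-138 - 18*I*sqrt(6))*(-1/407) = 138/407 + 18*I*sqrt(6)/407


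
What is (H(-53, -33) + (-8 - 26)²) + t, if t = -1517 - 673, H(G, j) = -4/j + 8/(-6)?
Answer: -34162/33 ≈ -1035.2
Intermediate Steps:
H(G, j) = -4/3 - 4/j (H(G, j) = -4/j + 8*(-⅙) = -4/j - 4/3 = -4/3 - 4/j)
t = -2190
(H(-53, -33) + (-8 - 26)²) + t = ((-4/3 - 4/(-33)) + (-8 - 26)²) - 2190 = ((-4/3 - 4*(-1/33)) + (-34)²) - 2190 = ((-4/3 + 4/33) + 1156) - 2190 = (-40/33 + 1156) - 2190 = 38108/33 - 2190 = -34162/33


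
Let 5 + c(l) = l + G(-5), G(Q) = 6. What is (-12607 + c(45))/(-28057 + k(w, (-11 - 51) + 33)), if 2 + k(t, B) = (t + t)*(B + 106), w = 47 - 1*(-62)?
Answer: 12561/11273 ≈ 1.1143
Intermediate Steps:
c(l) = 1 + l (c(l) = -5 + (l + 6) = -5 + (6 + l) = 1 + l)
w = 109 (w = 47 + 62 = 109)
k(t, B) = -2 + 2*t*(106 + B) (k(t, B) = -2 + (t + t)*(B + 106) = -2 + (2*t)*(106 + B) = -2 + 2*t*(106 + B))
(-12607 + c(45))/(-28057 + k(w, (-11 - 51) + 33)) = (-12607 + (1 + 45))/(-28057 + (-2 + 212*109 + 2*((-11 - 51) + 33)*109)) = (-12607 + 46)/(-28057 + (-2 + 23108 + 2*(-62 + 33)*109)) = -12561/(-28057 + (-2 + 23108 + 2*(-29)*109)) = -12561/(-28057 + (-2 + 23108 - 6322)) = -12561/(-28057 + 16784) = -12561/(-11273) = -12561*(-1/11273) = 12561/11273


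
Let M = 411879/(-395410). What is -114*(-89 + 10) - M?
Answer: 3561474339/395410 ≈ 9007.0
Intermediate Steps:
M = -411879/395410 (M = 411879*(-1/395410) = -411879/395410 ≈ -1.0417)
-114*(-89 + 10) - M = -114*(-89 + 10) - 1*(-411879/395410) = -114*(-79) + 411879/395410 = 9006 + 411879/395410 = 3561474339/395410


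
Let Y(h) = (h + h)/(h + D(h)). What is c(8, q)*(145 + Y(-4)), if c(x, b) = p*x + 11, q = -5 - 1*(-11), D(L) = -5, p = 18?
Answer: 203515/9 ≈ 22613.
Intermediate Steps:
Y(h) = 2*h/(-5 + h) (Y(h) = (h + h)/(h - 5) = (2*h)/(-5 + h) = 2*h/(-5 + h))
q = 6 (q = -5 + 11 = 6)
c(x, b) = 11 + 18*x (c(x, b) = 18*x + 11 = 11 + 18*x)
c(8, q)*(145 + Y(-4)) = (11 + 18*8)*(145 + 2*(-4)/(-5 - 4)) = (11 + 144)*(145 + 2*(-4)/(-9)) = 155*(145 + 2*(-4)*(-1/9)) = 155*(145 + 8/9) = 155*(1313/9) = 203515/9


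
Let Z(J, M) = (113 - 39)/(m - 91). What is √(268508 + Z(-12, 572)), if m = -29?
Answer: √241656645/30 ≈ 518.18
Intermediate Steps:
Z(J, M) = -37/60 (Z(J, M) = (113 - 39)/(-29 - 91) = 74/(-120) = 74*(-1/120) = -37/60)
√(268508 + Z(-12, 572)) = √(268508 - 37/60) = √(16110443/60) = √241656645/30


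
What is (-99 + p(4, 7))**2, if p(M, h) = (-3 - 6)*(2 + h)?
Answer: 32400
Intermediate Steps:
p(M, h) = -18 - 9*h (p(M, h) = -9*(2 + h) = -18 - 9*h)
(-99 + p(4, 7))**2 = (-99 + (-18 - 9*7))**2 = (-99 + (-18 - 63))**2 = (-99 - 81)**2 = (-180)**2 = 32400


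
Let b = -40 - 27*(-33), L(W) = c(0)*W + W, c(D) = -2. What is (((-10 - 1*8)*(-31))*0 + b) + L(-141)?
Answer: 992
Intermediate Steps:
L(W) = -W (L(W) = -2*W + W = -W)
b = 851 (b = -40 + 891 = 851)
(((-10 - 1*8)*(-31))*0 + b) + L(-141) = (((-10 - 1*8)*(-31))*0 + 851) - 1*(-141) = (((-10 - 8)*(-31))*0 + 851) + 141 = (-18*(-31)*0 + 851) + 141 = (558*0 + 851) + 141 = (0 + 851) + 141 = 851 + 141 = 992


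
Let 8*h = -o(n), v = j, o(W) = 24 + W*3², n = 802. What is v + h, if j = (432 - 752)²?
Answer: 405979/4 ≈ 1.0149e+5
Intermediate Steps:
o(W) = 24 + 9*W (o(W) = 24 + W*9 = 24 + 9*W)
j = 102400 (j = (-320)² = 102400)
v = 102400
h = -3621/4 (h = (-(24 + 9*802))/8 = (-(24 + 7218))/8 = (-1*7242)/8 = (⅛)*(-7242) = -3621/4 ≈ -905.25)
v + h = 102400 - 3621/4 = 405979/4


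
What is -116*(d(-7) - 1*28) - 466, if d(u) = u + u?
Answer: 4406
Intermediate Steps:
d(u) = 2*u
-116*(d(-7) - 1*28) - 466 = -116*(2*(-7) - 1*28) - 466 = -116*(-14 - 28) - 466 = -116*(-42) - 466 = 4872 - 466 = 4406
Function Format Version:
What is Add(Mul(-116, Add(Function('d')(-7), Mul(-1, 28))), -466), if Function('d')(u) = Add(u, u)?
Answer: 4406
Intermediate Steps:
Function('d')(u) = Mul(2, u)
Add(Mul(-116, Add(Function('d')(-7), Mul(-1, 28))), -466) = Add(Mul(-116, Add(Mul(2, -7), Mul(-1, 28))), -466) = Add(Mul(-116, Add(-14, -28)), -466) = Add(Mul(-116, -42), -466) = Add(4872, -466) = 4406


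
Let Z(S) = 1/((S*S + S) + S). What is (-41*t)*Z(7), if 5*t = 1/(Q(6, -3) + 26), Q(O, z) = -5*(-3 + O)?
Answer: -41/3465 ≈ -0.011833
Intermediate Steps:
Q(O, z) = 15 - 5*O
Z(S) = 1/(S² + 2*S) (Z(S) = 1/((S² + S) + S) = 1/((S + S²) + S) = 1/(S² + 2*S))
t = 1/55 (t = 1/(5*((15 - 5*6) + 26)) = 1/(5*((15 - 30) + 26)) = 1/(5*(-15 + 26)) = (⅕)/11 = (⅕)*(1/11) = 1/55 ≈ 0.018182)
(-41*t)*Z(7) = (-41*1/55)*(1/(7*(2 + 7))) = -41/(385*9) = -41/55*1/63 = -41/3465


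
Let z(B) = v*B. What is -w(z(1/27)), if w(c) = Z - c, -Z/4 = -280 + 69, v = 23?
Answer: -22765/27 ≈ -843.15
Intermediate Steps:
Z = 844 (Z = -4*(-280 + 69) = -4*(-211) = 844)
z(B) = 23*B
w(c) = 844 - c
-w(z(1/27)) = -(844 - 23/27) = -1*22765/27 = -22765/27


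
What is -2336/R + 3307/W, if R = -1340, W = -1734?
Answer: -95189/580890 ≈ -0.16387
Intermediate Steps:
-2336/R + 3307/W = -2336/(-1340) + 3307/(-1734) = -2336*(-1/1340) + 3307*(-1/1734) = 584/335 - 3307/1734 = -95189/580890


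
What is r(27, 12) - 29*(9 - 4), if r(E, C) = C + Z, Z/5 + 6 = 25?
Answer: -38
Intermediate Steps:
Z = 95 (Z = -30 + 5*25 = -30 + 125 = 95)
r(E, C) = 95 + C (r(E, C) = C + 95 = 95 + C)
r(27, 12) - 29*(9 - 4) = (95 + 12) - 29*(9 - 4) = 107 - 29*5 = 107 - 145 = -38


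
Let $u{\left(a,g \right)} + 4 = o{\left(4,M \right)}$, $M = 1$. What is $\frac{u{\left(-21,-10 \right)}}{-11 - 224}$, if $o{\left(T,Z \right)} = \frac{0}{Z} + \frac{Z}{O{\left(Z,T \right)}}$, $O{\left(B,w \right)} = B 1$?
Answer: $\frac{3}{235} \approx 0.012766$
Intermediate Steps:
$O{\left(B,w \right)} = B$
$o{\left(T,Z \right)} = 1$ ($o{\left(T,Z \right)} = \frac{0}{Z} + \frac{Z}{Z} = 0 + 1 = 1$)
$u{\left(a,g \right)} = -3$ ($u{\left(a,g \right)} = -4 + 1 = -3$)
$\frac{u{\left(-21,-10 \right)}}{-11 - 224} = - \frac{3}{-11 - 224} = - \frac{3}{-235} = \left(-3\right) \left(- \frac{1}{235}\right) = \frac{3}{235}$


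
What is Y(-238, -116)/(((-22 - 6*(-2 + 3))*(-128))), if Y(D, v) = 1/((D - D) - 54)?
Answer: -1/193536 ≈ -5.1670e-6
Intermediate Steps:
Y(D, v) = -1/54 (Y(D, v) = 1/(0 - 54) = 1/(-54) = -1/54)
Y(-238, -116)/(((-22 - 6*(-2 + 3))*(-128))) = -(-1/(128*(-22 - 6*(-2 + 3))))/54 = -(-1/(128*(-22 - 6*1)))/54 = -(-1/(128*(-22 - 6)))/54 = -1/(54*((-28*(-128)))) = -1/54/3584 = -1/54*1/3584 = -1/193536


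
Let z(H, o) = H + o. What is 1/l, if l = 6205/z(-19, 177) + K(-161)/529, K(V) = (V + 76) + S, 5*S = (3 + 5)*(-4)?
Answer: 417910/16340019 ≈ 0.025576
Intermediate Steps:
S = -32/5 (S = ((3 + 5)*(-4))/5 = (8*(-4))/5 = (⅕)*(-32) = -32/5 ≈ -6.4000)
K(V) = 348/5 + V (K(V) = (V + 76) - 32/5 = (76 + V) - 32/5 = 348/5 + V)
l = 16340019/417910 (l = 6205/(-19 + 177) + (348/5 - 161)/529 = 6205/158 - 457/5*1/529 = 6205*(1/158) - 457/2645 = 6205/158 - 457/2645 = 16340019/417910 ≈ 39.099)
1/l = 1/(16340019/417910) = 417910/16340019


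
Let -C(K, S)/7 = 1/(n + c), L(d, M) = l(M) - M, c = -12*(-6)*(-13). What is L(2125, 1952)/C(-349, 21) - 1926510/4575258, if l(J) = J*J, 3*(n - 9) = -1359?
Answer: 4007564377360085/5337801 ≈ 7.5079e+8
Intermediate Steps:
n = -444 (n = 9 + (⅓)*(-1359) = 9 - 453 = -444)
l(J) = J²
c = -936 (c = 72*(-13) = -936)
L(d, M) = M² - M
C(K, S) = 7/1380 (C(K, S) = -7/(-444 - 936) = -7/(-1380) = -7*(-1/1380) = 7/1380)
L(2125, 1952)/C(-349, 21) - 1926510/4575258 = (1952*(-1 + 1952))/(7/1380) - 1926510/4575258 = (1952*1951)*(1380/7) - 1926510*1/4575258 = 3808352*(1380/7) - 321085/762543 = 5255525760/7 - 321085/762543 = 4007564377360085/5337801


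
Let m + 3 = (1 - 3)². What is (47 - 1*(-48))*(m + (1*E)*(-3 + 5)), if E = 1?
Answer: 285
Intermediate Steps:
m = 1 (m = -3 + (1 - 3)² = -3 + (-2)² = -3 + 4 = 1)
(47 - 1*(-48))*(m + (1*E)*(-3 + 5)) = (47 - 1*(-48))*(1 + (1*1)*(-3 + 5)) = (47 + 48)*(1 + 1*2) = 95*(1 + 2) = 95*3 = 285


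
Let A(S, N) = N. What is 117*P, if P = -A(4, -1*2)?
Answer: 234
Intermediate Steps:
P = 2 (P = -(-1)*2 = -1*(-2) = 2)
117*P = 117*2 = 234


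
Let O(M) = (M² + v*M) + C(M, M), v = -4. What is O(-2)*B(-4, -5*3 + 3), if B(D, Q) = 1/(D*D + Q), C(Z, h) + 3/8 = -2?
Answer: 77/32 ≈ 2.4063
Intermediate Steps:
C(Z, h) = -19/8 (C(Z, h) = -3/8 - 2 = -19/8)
B(D, Q) = 1/(Q + D²) (B(D, Q) = 1/(D² + Q) = 1/(Q + D²))
O(M) = -19/8 + M² - 4*M (O(M) = (M² - 4*M) - 19/8 = -19/8 + M² - 4*M)
O(-2)*B(-4, -5*3 + 3) = (-19/8 + (-2)² - 4*(-2))/((-5*3 + 3) + (-4)²) = (-19/8 + 4 + 8)/((-15 + 3) + 16) = 77/(8*(-12 + 16)) = (77/8)/4 = (77/8)*(¼) = 77/32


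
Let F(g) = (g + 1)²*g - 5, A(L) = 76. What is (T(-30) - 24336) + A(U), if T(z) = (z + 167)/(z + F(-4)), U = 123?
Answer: -1722597/71 ≈ -24262.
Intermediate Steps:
F(g) = -5 + g*(1 + g)² (F(g) = (1 + g)²*g - 5 = g*(1 + g)² - 5 = -5 + g*(1 + g)²)
T(z) = (167 + z)/(-41 + z) (T(z) = (z + 167)/(z + (-5 - 4*(1 - 4)²)) = (167 + z)/(z + (-5 - 4*(-3)²)) = (167 + z)/(z + (-5 - 4*9)) = (167 + z)/(z + (-5 - 36)) = (167 + z)/(z - 41) = (167 + z)/(-41 + z))
(T(-30) - 24336) + A(U) = ((167 - 30)/(-41 - 30) - 24336) + 76 = (137/(-71) - 24336) + 76 = (-1/71*137 - 24336) + 76 = (-137/71 - 24336) + 76 = -1727993/71 + 76 = -1722597/71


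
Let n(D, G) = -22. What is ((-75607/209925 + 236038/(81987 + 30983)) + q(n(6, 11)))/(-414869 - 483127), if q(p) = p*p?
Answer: -26179952144/48400407294525 ≈ -0.00054090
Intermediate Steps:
q(p) = p²
((-75607/209925 + 236038/(81987 + 30983)) + q(n(6, 11)))/(-414869 - 483127) = ((-75607/209925 + 236038/(81987 + 30983)) + (-22)²)/(-414869 - 483127) = ((-75607*1/209925 + 236038/112970) + 484)/(-897996) = ((-75607/209925 + 236038*(1/112970)) + 484)*(-1/897996) = ((-75607/209925 + 10729/5135) + 484)*(-1/897996) = (372808676/215592975 + 484)*(-1/897996) = (104719808576/215592975)*(-1/897996) = -26179952144/48400407294525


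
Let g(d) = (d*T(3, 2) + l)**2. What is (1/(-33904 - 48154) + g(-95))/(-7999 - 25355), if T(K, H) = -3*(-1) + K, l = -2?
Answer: -26848064671/2736962532 ≈ -9.8094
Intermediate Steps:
T(K, H) = 3 + K
g(d) = (-2 + 6*d)**2 (g(d) = (d*(3 + 3) - 2)**2 = (d*6 - 2)**2 = (6*d - 2)**2 = (-2 + 6*d)**2)
(1/(-33904 - 48154) + g(-95))/(-7999 - 25355) = (1/(-33904 - 48154) + 4*(-1 + 3*(-95))**2)/(-7999 - 25355) = (1/(-82058) + 4*(-1 - 285)**2)/(-33354) = (-1/82058 + 4*(-286)**2)*(-1/33354) = (-1/82058 + 4*81796)*(-1/33354) = (-1/82058 + 327184)*(-1/33354) = (26848064671/82058)*(-1/33354) = -26848064671/2736962532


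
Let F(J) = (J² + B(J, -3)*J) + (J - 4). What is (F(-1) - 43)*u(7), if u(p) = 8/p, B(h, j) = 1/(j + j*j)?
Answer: -1132/21 ≈ -53.905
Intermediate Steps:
B(h, j) = 1/(j + j²)
F(J) = -4 + J² + 7*J/6 (F(J) = (J² + (1/((-3)*(1 - 3)))*J) + (J - 4) = (J² + (-⅓/(-2))*J) + (-4 + J) = (J² + (-⅓*(-½))*J) + (-4 + J) = (J² + J/6) + (-4 + J) = -4 + J² + 7*J/6)
(F(-1) - 43)*u(7) = ((-4 + (-1)² + (7/6)*(-1)) - 43)*(8/7) = ((-4 + 1 - 7/6) - 43)*(8*(⅐)) = (-25/6 - 43)*(8/7) = -283/6*8/7 = -1132/21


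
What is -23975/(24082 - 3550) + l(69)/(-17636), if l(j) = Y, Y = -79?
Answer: -26325067/22631397 ≈ -1.1632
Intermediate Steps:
l(j) = -79
-23975/(24082 - 3550) + l(69)/(-17636) = -23975/(24082 - 3550) - 79/(-17636) = -23975/20532 - 79*(-1/17636) = -23975*1/20532 + 79/17636 = -23975/20532 + 79/17636 = -26325067/22631397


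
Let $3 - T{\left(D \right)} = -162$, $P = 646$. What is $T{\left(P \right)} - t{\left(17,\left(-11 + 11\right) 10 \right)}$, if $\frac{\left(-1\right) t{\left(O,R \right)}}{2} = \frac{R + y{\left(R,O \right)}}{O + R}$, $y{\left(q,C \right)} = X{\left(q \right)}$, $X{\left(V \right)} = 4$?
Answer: $\frac{2813}{17} \approx 165.47$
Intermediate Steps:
$y{\left(q,C \right)} = 4$
$t{\left(O,R \right)} = - \frac{2 \left(4 + R\right)}{O + R}$ ($t{\left(O,R \right)} = - 2 \frac{R + 4}{O + R} = - 2 \frac{4 + R}{O + R} = - \frac{2 \left(4 + R\right)}{O + R}$)
$T{\left(D \right)} = 165$ ($T{\left(D \right)} = 3 - -162 = 3 + 162 = 165$)
$T{\left(P \right)} - t{\left(17,\left(-11 + 11\right) 10 \right)} = 165 - \frac{2 \left(-4 - \left(-11 + 11\right) 10\right)}{17 + \left(-11 + 11\right) 10} = 165 - \frac{2 \left(-4 - 0 \cdot 10\right)}{17 + 0 \cdot 10} = 165 - \frac{2 \left(-4 - 0\right)}{17 + 0} = 165 - \frac{2 \left(-4 + 0\right)}{17} = 165 - 2 \cdot \frac{1}{17} \left(-4\right) = 165 - - \frac{8}{17} = 165 + \frac{8}{17} = \frac{2813}{17}$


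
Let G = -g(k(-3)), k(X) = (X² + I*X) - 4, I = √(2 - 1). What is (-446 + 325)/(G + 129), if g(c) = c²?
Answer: -121/125 ≈ -0.96800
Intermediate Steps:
I = 1 (I = √1 = 1)
k(X) = -4 + X + X² (k(X) = (X² + 1*X) - 4 = (X² + X) - 4 = (X + X²) - 4 = -4 + X + X²)
G = -4 (G = -(-4 - 3 + (-3)²)² = -(-4 - 3 + 9)² = -1*2² = -1*4 = -4)
(-446 + 325)/(G + 129) = (-446 + 325)/(-4 + 129) = -121/125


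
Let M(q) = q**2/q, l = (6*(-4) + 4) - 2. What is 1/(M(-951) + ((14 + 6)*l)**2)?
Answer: 1/192649 ≈ 5.1908e-6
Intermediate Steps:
l = -22 (l = (-24 + 4) - 2 = -20 - 2 = -22)
M(q) = q
1/(M(-951) + ((14 + 6)*l)**2) = 1/(-951 + ((14 + 6)*(-22))**2) = 1/(-951 + (20*(-22))**2) = 1/(-951 + (-440)**2) = 1/(-951 + 193600) = 1/192649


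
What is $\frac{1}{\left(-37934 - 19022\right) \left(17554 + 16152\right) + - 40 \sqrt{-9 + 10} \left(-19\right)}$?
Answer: $- \frac{1}{1919758176} \approx -5.209 \cdot 10^{-10}$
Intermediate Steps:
$\frac{1}{\left(-37934 - 19022\right) \left(17554 + 16152\right) + - 40 \sqrt{-9 + 10} \left(-19\right)} = \frac{1}{\left(-56956\right) 33706 + - 40 \sqrt{1} \left(-19\right)} = \frac{1}{-1919758936 + \left(-40\right) 1 \left(-19\right)} = \frac{1}{-1919758936 - -760} = \frac{1}{-1919758936 + 760} = \frac{1}{-1919758176} = - \frac{1}{1919758176}$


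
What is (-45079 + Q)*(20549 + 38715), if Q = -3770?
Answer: -2894987136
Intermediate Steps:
(-45079 + Q)*(20549 + 38715) = (-45079 - 3770)*(20549 + 38715) = -48849*59264 = -2894987136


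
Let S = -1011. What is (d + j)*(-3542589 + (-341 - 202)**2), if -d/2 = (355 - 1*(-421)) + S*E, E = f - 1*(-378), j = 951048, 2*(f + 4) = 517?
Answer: -7237299541140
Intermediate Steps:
f = 509/2 (f = -4 + (1/2)*517 = -4 + 517/2 = 509/2 ≈ 254.50)
E = 1265/2 (E = 509/2 - 1*(-378) = 509/2 + 378 = 1265/2 ≈ 632.50)
d = 1277363 (d = -2*((355 - 1*(-421)) - 1011*1265/2) = -2*((355 + 421) - 1278915/2) = -2*(776 - 1278915/2) = -2*(-1277363/2) = 1277363)
(d + j)*(-3542589 + (-341 - 202)**2) = (1277363 + 951048)*(-3542589 + (-341 - 202)**2) = 2228411*(-3542589 + (-543)**2) = 2228411*(-3542589 + 294849) = 2228411*(-3247740) = -7237299541140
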